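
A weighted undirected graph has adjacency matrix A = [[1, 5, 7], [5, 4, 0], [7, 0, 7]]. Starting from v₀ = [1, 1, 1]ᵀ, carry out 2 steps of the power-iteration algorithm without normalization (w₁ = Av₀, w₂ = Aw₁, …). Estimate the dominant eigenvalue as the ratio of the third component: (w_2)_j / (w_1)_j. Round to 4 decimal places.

λ ≈ 13.5000

w1 = Av₀ = (1·1 + 5·1 + 7·1; 5·1 + 4·1 + 0·1; 7·1 + 0·1 + 7·1) = (13, 9, 14)
w2 = Aw1 = (1·13 + 5·9 + 7·14; 5·13 + 4·9 + 0·14; 7·13 + 0·9 + 7·14) = (156, 101, 189)
Ratio at component: 189 / 14 = 13.5000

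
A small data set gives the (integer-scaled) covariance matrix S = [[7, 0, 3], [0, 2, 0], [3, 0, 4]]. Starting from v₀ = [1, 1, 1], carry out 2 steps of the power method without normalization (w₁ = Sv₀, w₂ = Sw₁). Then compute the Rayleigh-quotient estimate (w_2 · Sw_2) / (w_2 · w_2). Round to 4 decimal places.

w1 = Sv₀ = (10, 2, 7)
w2 = Sw1 = (91, 4, 58)
Sw2 = (811, 8, 505)
w2·Sw2 = 91·811 + 4·8 + 58·505 = 103123; w2·w2 = 91·91 + 4·4 + 58·58 = 11661
λ ≈ 103123/11661 = 8.8434

λ ≈ 8.8434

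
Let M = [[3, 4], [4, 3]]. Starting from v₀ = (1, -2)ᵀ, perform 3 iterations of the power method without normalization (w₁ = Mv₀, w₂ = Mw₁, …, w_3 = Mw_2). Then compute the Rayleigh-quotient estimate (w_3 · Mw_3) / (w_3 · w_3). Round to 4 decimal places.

λ ≈ 6.9994

w1 = Mv₀ = (-5, -2)
w2 = Mw1 = (-23, -26)
w3 = Mw2 = (-173, -170)
Mw3 = (-1199, -1202)
w3·Mw3 = (-173)·(-1199) + (-170)·(-1202) = 411767; w3·w3 = (-173)·(-173) + (-170)·(-170) = 58829
λ ≈ 411767/58829 = 6.9994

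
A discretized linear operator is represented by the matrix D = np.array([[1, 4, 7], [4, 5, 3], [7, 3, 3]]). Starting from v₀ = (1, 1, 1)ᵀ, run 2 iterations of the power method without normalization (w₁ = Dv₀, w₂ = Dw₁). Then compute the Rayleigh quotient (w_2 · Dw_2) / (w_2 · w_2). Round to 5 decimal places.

12.34921

w1 = Dv₀ = (1·1 + 4·1 + 7·1; 4·1 + 5·1 + 3·1; 7·1 + 3·1 + 3·1) = (12, 12, 13)
w2 = Dw1 = (1·12 + 4·12 + 7·13; 4·12 + 5·12 + 3·13; 7·12 + 3·12 + 3·13) = (151, 147, 159)
Dw2 = (1852, 1816, 1975)
w2·Dw2 = 151·1852 + 147·1816 + 159·1975 = 860629; w2·w2 = 151·151 + 147·147 + 159·159 = 69691
λ ≈ 860629/69691 = 12.34921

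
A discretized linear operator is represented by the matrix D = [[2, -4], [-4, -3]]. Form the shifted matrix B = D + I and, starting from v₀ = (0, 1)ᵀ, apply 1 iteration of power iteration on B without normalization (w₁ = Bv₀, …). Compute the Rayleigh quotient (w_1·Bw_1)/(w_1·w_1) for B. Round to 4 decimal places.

B = D + I has rows (3, -4); (-4, -2)
w1 = Bv₀ = (3·0 + (-4)·1; (-4)·0 + (-2)·1) = (-4, -2)
Bw1 = (-4, 20)
w1·Bw1 = -24; w1·w1 = 20; μ ≈ -24/20 = -1.2000

-1.2000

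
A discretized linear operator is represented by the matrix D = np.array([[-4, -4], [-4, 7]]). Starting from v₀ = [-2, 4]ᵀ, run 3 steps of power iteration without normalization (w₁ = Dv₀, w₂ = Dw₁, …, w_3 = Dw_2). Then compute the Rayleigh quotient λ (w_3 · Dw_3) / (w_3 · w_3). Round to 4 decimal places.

8.2799

w1 = Dv₀ = ((-4)·(-2) + (-4)·4; (-4)·(-2) + 7·4) = (-8, 36)
w2 = Dw1 = ((-4)·(-8) + (-4)·36; (-4)·(-8) + 7·36) = (-112, 284)
w3 = Dw2 = (-688, 2436)
Dw3 = (-6992, 19804)
w3·Dw3 = (-688)·(-6992) + 2436·19804 = 53053040; w3·w3 = (-688)·(-688) + 2436·2436 = 6407440
λ ≈ 53053040/6407440 = 8.2799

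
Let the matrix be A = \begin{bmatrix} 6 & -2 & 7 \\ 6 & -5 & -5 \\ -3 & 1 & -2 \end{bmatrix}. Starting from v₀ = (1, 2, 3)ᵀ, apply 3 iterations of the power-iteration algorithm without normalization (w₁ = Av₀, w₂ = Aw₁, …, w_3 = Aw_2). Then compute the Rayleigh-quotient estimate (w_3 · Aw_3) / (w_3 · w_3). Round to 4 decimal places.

w1 = Av₀ = (6·1 + (-2)·2 + 7·3; 6·1 + (-5)·2 + (-5)·3; (-3)·1 + 1·2 + (-2)·3) = (23, -19, -7)
w2 = Aw1 = (6·23 + (-2)·(-19) + 7·(-7); 6·23 + (-5)·(-19) + (-5)·(-7); (-3)·23 + 1·(-19) + (-2)·(-7)) = (127, 268, -74)
w3 = Aw2 = (-292, -208, 35)
Aw3 = (-1091, -887, 598)
w3·Aw3 = (-292)·(-1091) + (-208)·(-887) + 35·598 = 523998; w3·w3 = (-292)·(-292) + (-208)·(-208) + 35·35 = 129753
λ ≈ 523998/129753 = 4.0384

4.0384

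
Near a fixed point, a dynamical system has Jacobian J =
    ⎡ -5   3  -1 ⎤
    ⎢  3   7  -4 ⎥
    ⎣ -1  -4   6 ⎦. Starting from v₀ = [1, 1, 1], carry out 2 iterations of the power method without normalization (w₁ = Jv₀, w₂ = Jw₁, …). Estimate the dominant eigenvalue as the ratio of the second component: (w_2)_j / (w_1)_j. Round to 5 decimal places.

w1 = Jv₀ = ((-5)·1 + 3·1 + (-1)·1; 3·1 + 7·1 + (-4)·1; (-1)·1 + (-4)·1 + 6·1) = (-3, 6, 1)
w2 = Jw1 = ((-5)·(-3) + 3·6 + (-1)·1; 3·(-3) + 7·6 + (-4)·1; (-1)·(-3) + (-4)·6 + 6·1) = (32, 29, -15)
Ratio at component: 29 / 6 = 4.83333

4.83333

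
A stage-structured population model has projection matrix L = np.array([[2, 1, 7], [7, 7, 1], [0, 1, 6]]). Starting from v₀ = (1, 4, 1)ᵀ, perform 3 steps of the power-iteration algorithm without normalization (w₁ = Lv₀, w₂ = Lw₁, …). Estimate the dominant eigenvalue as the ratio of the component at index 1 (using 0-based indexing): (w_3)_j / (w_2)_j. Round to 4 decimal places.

w1 = Lv₀ = (13, 36, 10)
w2 = Lw1 = (132, 353, 96)
w3 = Lw2 = (1289, 3491, 929)
Ratio at component: 3491 / 353 = 9.8895

λ ≈ 9.8895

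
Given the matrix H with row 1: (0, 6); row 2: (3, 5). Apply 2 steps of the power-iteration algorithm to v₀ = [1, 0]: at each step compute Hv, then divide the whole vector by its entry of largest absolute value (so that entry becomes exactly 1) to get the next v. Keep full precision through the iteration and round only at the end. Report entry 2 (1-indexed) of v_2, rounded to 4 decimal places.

0.8333

Hv0 = (0.00000, 3.00000); divide by 3.00000 → v1 = (0.00000, 1.00000)
Hv1 = (6.00000, 5.00000); divide by 6.00000 → v2 = (1.00000, 0.83333)
Requested entry of v2: 15/18 = 0.8333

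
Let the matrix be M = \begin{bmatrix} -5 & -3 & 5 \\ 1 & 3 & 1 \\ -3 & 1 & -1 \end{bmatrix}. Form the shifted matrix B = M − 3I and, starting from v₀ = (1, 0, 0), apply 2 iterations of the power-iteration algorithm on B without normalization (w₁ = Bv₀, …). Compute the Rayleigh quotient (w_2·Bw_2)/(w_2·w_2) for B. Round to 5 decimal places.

B = M − 3I has rows (-8, -3, 5); (1, 0, 1); (-3, 1, -4)
w1 = Bv₀ = ((-8)·1 + (-3)·0 + 5·0; 1·1 + 0·0 + 1·0; (-3)·1 + 1·0 + (-4)·0) = (-8, 1, -3)
w2 = Bw1 = ((-8)·(-8) + (-3)·1 + 5·(-3); 1·(-8) + 0·1 + 1·(-3); (-3)·(-8) + 1·1 + (-4)·(-3)) = (46, -11, 37)
Bw2 = (-150, 83, -297)
w2·Bw2 = -18802; w2·w2 = 3606; μ ≈ -18802/3606 = -5.21409

-5.21409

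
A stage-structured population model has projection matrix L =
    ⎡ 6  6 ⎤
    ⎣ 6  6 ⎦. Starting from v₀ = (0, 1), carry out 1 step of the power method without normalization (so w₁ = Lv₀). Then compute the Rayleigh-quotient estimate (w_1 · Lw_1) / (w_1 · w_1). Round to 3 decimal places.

12.000

w1 = Lv₀ = (6, 6)
Lw1 = (72, 72)
w1·Lw1 = 6·72 + 6·72 = 864; w1·w1 = 6·6 + 6·6 = 72
λ ≈ 864/72 = 12.000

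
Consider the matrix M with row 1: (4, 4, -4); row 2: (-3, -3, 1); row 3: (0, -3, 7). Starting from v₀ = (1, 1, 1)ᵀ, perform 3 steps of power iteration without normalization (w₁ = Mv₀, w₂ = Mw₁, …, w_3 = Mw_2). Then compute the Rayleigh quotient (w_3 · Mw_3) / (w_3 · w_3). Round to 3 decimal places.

λ ≈ 6.770

w1 = Mv₀ = (4·1 + 4·1 + (-4)·1; (-3)·1 + (-3)·1 + 1·1; 0·1 + (-3)·1 + 7·1) = (4, -5, 4)
w2 = Mw1 = (4·4 + 4·(-5) + (-4)·4; (-3)·4 + (-3)·(-5) + 1·4; 0·4 + (-3)·(-5) + 7·4) = (-20, 7, 43)
w3 = Mw2 = (-224, 82, 280)
Mw3 = (-1688, 706, 1714)
w3·Mw3 = (-224)·(-1688) + 82·706 + 280·1714 = 915924; w3·w3 = (-224)·(-224) + 82·82 + 280·280 = 135300
λ ≈ 915924/135300 = 6.770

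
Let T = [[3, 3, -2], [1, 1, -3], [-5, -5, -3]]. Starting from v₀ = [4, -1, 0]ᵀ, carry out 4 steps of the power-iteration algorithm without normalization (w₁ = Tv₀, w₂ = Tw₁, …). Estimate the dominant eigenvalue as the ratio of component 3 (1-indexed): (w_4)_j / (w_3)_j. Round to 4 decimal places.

1.9737

w1 = Tv₀ = (9, 3, -15)
w2 = Tw1 = (66, 57, -15)
w3 = Tw2 = (399, 168, -570)
w4 = Tw3 = (2841, 2277, -1125)
Ratio at component: -1125 / -570 = 1.9737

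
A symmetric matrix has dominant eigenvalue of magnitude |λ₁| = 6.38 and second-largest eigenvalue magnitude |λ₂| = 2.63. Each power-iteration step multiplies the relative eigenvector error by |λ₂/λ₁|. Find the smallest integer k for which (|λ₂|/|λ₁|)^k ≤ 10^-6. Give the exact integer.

16

|λ₂/λ₁| = 2.63/6.38 = 0.41223
Need k ≥ ln(10^-6) / ln(0.41223) = -13.8155 / -0.8862 ≈ 15.590
Smallest integer k satisfying the bound: 16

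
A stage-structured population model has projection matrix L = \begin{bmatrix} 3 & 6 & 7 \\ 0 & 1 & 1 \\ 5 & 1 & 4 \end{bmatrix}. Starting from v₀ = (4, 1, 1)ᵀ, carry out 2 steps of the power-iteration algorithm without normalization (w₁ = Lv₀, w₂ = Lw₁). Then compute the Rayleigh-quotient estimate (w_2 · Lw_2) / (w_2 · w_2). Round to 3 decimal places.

9.770

w1 = Lv₀ = (25, 2, 25)
w2 = Lw1 = (262, 27, 227)
Lw2 = (2537, 254, 2245)
w2·Lw2 = 262·2537 + 27·254 + 227·2245 = 1181167; w2·w2 = 262·262 + 27·27 + 227·227 = 120902
λ ≈ 1181167/120902 = 9.770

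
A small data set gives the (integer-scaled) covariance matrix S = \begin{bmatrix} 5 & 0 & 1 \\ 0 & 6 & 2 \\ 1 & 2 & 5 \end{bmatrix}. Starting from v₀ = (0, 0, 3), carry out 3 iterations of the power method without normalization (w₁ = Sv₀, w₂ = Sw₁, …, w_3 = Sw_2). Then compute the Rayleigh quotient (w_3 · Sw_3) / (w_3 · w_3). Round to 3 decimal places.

w1 = Sv₀ = (5·0 + 0·0 + 1·3; 0·0 + 6·0 + 2·3; 1·0 + 2·0 + 5·3) = (3, 6, 15)
w2 = Sw1 = (5·3 + 0·6 + 1·15; 0·3 + 6·6 + 2·15; 1·3 + 2·6 + 5·15) = (30, 66, 90)
w3 = Sw2 = (240, 576, 612)
Sw3 = (1812, 4680, 4452)
w3·Sw3 = 240·1812 + 576·4680 + 612·4452 = 5855184; w3·w3 = 240·240 + 576·576 + 612·612 = 763920
λ ≈ 5855184/763920 = 7.665

λ ≈ 7.665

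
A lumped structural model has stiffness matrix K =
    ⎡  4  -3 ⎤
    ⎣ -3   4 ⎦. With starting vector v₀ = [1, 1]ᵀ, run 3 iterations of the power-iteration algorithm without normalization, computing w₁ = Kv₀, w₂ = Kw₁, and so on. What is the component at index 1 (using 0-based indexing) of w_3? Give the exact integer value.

1

w1 = Kv₀ = (1, 1)
w2 = Kw1 = (1, 1)
w3 = Kw2 = (1, 1)
The requested component of w3 is 1.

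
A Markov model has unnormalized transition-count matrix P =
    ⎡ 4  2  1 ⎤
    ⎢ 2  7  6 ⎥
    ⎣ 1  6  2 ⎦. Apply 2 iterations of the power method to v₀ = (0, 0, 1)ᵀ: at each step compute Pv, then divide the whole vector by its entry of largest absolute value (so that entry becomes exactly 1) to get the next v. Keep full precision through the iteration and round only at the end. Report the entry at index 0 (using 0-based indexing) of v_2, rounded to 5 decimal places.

0.32143

Pv0 = (1.000000, 6.000000, 2.000000); divide by 6.000000 → v1 = (0.166667, 1.000000, 0.333333)
Pv1 = (3.000000, 9.333333, 6.833333); divide by 9.333333 → v2 = (0.321429, 1.000000, 0.732143)
Requested entry of v2: 18/56 = 0.32143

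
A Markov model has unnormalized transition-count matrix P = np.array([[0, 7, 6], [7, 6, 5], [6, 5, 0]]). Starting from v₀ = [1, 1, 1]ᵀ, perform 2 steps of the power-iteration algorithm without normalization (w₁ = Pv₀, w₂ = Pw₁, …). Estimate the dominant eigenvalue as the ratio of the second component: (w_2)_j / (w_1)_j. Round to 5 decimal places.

λ ≈ 14.11111

w1 = Pv₀ = (0·1 + 7·1 + 6·1; 7·1 + 6·1 + 5·1; 6·1 + 5·1 + 0·1) = (13, 18, 11)
w2 = Pw1 = (0·13 + 7·18 + 6·11; 7·13 + 6·18 + 5·11; 6·13 + 5·18 + 0·11) = (192, 254, 168)
Ratio at component: 254 / 18 = 14.11111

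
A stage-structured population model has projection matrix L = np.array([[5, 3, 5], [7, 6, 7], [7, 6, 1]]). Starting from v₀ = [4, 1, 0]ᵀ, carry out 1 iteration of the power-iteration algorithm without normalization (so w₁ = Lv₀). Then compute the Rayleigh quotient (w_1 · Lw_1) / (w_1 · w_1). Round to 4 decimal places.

15.1246

w1 = Lv₀ = (23, 34, 34)
Lw1 = (387, 603, 399)
w1·Lw1 = 23·387 + 34·603 + 34·399 = 42969; w1·w1 = 23·23 + 34·34 + 34·34 = 2841
λ ≈ 42969/2841 = 15.1246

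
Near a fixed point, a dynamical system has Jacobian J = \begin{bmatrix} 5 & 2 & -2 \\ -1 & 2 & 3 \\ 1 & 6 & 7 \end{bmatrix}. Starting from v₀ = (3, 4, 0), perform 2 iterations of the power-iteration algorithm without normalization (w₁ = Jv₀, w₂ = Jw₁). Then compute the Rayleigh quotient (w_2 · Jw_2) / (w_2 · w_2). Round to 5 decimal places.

w1 = Jv₀ = (5·3 + 2·4 + (-2)·0; (-1)·3 + 2·4 + 3·0; 1·3 + 6·4 + 7·0) = (23, 5, 27)
w2 = Jw1 = (5·23 + 2·5 + (-2)·27; (-1)·23 + 2·5 + 3·27; 1·23 + 6·5 + 7·27) = (71, 68, 242)
Jw2 = (7, 791, 2173)
w2·Jw2 = 71·7 + 68·791 + 242·2173 = 580151; w2·w2 = 71·71 + 68·68 + 242·242 = 68229
λ ≈ 580151/68229 = 8.50300

λ ≈ 8.50300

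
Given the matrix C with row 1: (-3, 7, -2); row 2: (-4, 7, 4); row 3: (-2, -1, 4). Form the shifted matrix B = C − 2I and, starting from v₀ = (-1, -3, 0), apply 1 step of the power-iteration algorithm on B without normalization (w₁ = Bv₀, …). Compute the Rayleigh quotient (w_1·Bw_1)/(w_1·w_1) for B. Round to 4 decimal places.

B = C − 2I has rows (-5, 7, -2); (-4, 5, 4); (-2, -1, 2)
w1 = Bv₀ = (-16, -11, 5)
Bw1 = (-7, 29, 53)
w1·Bw1 = 58; w1·w1 = 402; μ ≈ 58/402 = 0.1443

μ ≈ 0.1443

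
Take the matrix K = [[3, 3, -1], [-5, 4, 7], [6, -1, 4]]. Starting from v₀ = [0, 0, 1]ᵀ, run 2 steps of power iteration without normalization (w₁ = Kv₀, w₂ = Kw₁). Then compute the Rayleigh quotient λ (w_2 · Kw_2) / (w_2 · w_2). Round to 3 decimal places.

w1 = Kv₀ = (-1, 7, 4)
w2 = Kw1 = (14, 61, 3)
Kw2 = (222, 195, 35)
w2·Kw2 = 14·222 + 61·195 + 3·35 = 15108; w2·w2 = 14·14 + 61·61 + 3·3 = 3926
λ ≈ 15108/3926 = 3.848

3.848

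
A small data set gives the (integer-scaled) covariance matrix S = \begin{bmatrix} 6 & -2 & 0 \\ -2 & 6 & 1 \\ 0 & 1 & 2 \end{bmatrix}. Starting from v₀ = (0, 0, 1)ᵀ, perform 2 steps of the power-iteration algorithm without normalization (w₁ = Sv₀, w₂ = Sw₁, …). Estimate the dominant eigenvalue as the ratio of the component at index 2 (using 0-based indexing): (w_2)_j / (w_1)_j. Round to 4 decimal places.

λ ≈ 2.5000

w1 = Sv₀ = (0, 1, 2)
w2 = Sw1 = (-2, 8, 5)
Ratio at component: 5 / 2 = 2.5000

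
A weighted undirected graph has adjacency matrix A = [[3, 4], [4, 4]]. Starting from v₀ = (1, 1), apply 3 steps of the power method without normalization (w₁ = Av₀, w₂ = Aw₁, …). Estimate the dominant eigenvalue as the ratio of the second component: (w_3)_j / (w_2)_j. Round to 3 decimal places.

w1 = Av₀ = (7, 8)
w2 = Aw1 = (53, 60)
w3 = Aw2 = (399, 452)
Ratio at component: 452 / 60 = 7.533

7.533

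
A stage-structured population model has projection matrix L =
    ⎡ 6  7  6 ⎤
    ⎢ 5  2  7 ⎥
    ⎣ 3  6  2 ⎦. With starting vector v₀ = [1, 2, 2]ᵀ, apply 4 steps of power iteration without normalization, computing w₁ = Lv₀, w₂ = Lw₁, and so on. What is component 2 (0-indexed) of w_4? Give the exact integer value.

w1 = Lv₀ = (6·1 + 7·2 + 6·2; 5·1 + 2·2 + 7·2; 3·1 + 6·2 + 2·2) = (32, 23, 19)
w2 = Lw1 = (6·32 + 7·23 + 6·19; 5·32 + 2·23 + 7·19; 3·32 + 6·23 + 2·19) = (467, 339, 272)
w3 = Lw2 = (6807, 4917, 3979)
w4 = Lw3 = (99135, 71722, 57881)
The requested component of w4 is 57881.

57881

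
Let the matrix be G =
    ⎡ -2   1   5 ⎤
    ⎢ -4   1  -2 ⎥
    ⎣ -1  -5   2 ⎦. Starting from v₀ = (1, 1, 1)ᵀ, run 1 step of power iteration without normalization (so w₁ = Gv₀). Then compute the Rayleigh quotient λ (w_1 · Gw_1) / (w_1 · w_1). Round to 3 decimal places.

λ ≈ -2.088

w1 = Gv₀ = ((-2)·1 + 1·1 + 5·1; (-4)·1 + 1·1 + (-2)·1; (-1)·1 + (-5)·1 + 2·1) = (4, -5, -4)
Gw1 = (-33, -13, 13)
w1·Gw1 = 4·(-33) + (-5)·(-13) + (-4)·13 = -119; w1·w1 = 4·4 + (-5)·(-5) + (-4)·(-4) = 57
λ ≈ -119/57 = -2.088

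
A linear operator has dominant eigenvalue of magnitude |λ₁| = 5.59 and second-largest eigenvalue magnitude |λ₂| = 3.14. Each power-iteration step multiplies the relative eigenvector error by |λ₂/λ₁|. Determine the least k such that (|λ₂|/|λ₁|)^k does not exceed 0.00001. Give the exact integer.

20

|λ₂/λ₁| = 3.14/5.59 = 0.56172
Need k ≥ ln(0.00001) / ln(0.56172) = -11.5129 / -0.5768 ≈ 19.962
Smallest integer k satisfying the bound: 20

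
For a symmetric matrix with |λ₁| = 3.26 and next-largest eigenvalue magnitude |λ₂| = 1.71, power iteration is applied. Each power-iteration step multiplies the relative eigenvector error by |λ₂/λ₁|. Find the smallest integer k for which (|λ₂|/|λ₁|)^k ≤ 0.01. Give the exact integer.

|λ₂/λ₁| = 1.71/3.26 = 0.52454
Need k ≥ ln(0.01) / ln(0.52454) = -4.6052 / -0.6452 ≈ 7.137
Smallest integer k satisfying the bound: 8

8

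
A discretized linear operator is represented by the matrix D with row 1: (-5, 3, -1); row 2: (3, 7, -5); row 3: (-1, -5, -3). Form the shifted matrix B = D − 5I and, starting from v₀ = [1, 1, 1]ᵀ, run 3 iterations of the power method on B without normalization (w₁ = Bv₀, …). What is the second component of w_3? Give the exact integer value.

B = D − 5I has rows (-10, 3, -1); (3, 2, -5); (-1, -5, -8)
w1 = Bv₀ = (-8, 0, -14)
w2 = Bw1 = (94, 46, 120)
w3 = Bw2 = (-922, -226, -1284)
Requested component of w3: -226

-226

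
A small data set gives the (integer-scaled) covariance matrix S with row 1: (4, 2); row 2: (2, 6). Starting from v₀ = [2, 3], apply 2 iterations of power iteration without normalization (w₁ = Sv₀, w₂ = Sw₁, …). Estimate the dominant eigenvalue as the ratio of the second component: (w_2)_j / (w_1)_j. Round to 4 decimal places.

7.2727

w1 = Sv₀ = (4·2 + 2·3; 2·2 + 6·3) = (14, 22)
w2 = Sw1 = (4·14 + 2·22; 2·14 + 6·22) = (100, 160)
Ratio at component: 160 / 22 = 7.2727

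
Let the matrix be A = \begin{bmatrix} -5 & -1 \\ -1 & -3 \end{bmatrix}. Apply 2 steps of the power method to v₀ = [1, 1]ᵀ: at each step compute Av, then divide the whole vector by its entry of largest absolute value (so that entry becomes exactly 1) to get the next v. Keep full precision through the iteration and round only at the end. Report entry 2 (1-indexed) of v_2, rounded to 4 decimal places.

Av0 = (-6.00000, -4.00000); divide by -6.00000 → v1 = (1.00000, 0.66667)
Av1 = (-5.66667, -3.00000); divide by -5.66667 → v2 = (1.00000, 0.52941)
Requested entry of v2: 18/34 = 0.5294

0.5294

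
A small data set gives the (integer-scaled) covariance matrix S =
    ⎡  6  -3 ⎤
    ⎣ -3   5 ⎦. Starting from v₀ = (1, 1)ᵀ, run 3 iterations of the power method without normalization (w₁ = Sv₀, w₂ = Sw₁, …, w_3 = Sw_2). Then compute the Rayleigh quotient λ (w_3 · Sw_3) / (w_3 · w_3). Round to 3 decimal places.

w1 = Sv₀ = (6·1 + (-3)·1; (-3)·1 + 5·1) = (3, 2)
w2 = Sw1 = (6·3 + (-3)·2; (-3)·3 + 5·2) = (12, 1)
w3 = Sw2 = (69, -31)
Sw3 = (507, -362)
w3·Sw3 = 69·507 + (-31)·(-362) = 46205; w3·w3 = 69·69 + (-31)·(-31) = 5722
λ ≈ 46205/5722 = 8.075

λ ≈ 8.075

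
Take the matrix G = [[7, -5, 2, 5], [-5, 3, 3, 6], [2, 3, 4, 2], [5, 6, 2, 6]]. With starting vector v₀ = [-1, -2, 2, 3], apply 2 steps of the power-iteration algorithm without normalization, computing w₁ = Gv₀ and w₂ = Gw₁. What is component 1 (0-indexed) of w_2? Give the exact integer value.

w1 = Gv₀ = (7·(-1) + (-5)·(-2) + 2·2 + 5·3; (-5)·(-1) + 3·(-2) + 3·2 + 6·3; 2·(-1) + 3·(-2) + 4·2 + 2·3; 5·(-1) + 6·(-2) + 2·2 + 6·3) = (22, 23, 6, 5)
w2 = Gw1 = (7·22 + (-5)·23 + 2·6 + 5·5; (-5)·22 + 3·23 + 3·6 + 6·5; 2·22 + 3·23 + 4·6 + 2·5; 5·22 + 6·23 + 2·6 + 6·5) = (76, 7, 147, 290)
The requested component of w2 is 7.

7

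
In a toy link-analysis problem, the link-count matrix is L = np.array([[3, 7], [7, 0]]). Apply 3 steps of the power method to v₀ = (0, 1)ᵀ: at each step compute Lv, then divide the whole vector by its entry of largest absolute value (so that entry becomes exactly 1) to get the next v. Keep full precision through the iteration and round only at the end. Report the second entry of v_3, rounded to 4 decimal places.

0.3621

Lv0 = (7.00000, 0.00000); divide by 7.00000 → v1 = (1.00000, 0.00000)
Lv1 = (3.00000, 7.00000); divide by 7.00000 → v2 = (0.42857, 1.00000)
Lv2 = (8.28571, 3.00000); divide by 8.28571 → v3 = (1.00000, 0.36207)
Requested entry of v3: 147/406 = 0.3621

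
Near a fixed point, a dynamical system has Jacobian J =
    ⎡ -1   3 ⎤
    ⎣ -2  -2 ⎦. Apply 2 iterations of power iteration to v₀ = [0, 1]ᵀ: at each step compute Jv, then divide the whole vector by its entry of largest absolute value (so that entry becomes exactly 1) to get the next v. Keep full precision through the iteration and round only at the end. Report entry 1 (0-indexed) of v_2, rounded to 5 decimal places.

0.22222

Jv0 = (3.000000, -2.000000); divide by 3.000000 → v1 = (1.000000, -0.666667)
Jv1 = (-3.000000, -0.666667); divide by -3.000000 → v2 = (1.000000, 0.222222)
Requested entry of v2: -2/-9 = 0.22222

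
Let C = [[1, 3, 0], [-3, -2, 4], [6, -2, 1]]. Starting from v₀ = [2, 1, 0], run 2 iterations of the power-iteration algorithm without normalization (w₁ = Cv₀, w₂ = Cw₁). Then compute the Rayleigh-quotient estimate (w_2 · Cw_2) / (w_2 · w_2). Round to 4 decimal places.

w1 = Cv₀ = (5, -8, 10)
w2 = Cw1 = (-19, 41, 56)
Cw2 = (104, 199, -140)
w2·Cw2 = (-19)·104 + 41·199 + 56·(-140) = -1657; w2·w2 = (-19)·(-19) + 41·41 + 56·56 = 5178
λ ≈ -1657/5178 = -0.3200

λ ≈ -0.3200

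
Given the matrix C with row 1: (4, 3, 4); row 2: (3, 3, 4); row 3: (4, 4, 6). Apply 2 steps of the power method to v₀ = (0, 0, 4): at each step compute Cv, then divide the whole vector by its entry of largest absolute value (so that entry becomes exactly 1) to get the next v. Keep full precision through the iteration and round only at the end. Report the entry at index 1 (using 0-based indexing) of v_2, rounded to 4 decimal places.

0.7059

Cv0 = (16.00000, 16.00000, 24.00000); divide by 24.00000 → v1 = (0.66667, 0.66667, 1.00000)
Cv1 = (8.66667, 8.00000, 11.33333); divide by 11.33333 → v2 = (0.76471, 0.70588, 1.00000)
Requested entry of v2: 192/272 = 0.7059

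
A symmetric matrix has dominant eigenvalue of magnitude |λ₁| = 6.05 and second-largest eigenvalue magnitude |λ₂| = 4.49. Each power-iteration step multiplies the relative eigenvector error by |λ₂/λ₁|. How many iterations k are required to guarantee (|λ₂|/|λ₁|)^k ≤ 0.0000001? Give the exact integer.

|λ₂/λ₁| = 4.49/6.05 = 0.74215
Need k ≥ ln(0.0000001) / ln(0.74215) = -16.1181 / -0.2982 ≈ 54.050
Smallest integer k satisfying the bound: 55

55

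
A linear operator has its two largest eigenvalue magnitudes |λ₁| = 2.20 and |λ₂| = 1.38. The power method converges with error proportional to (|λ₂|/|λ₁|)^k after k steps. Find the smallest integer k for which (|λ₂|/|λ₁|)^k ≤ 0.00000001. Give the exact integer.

|λ₂/λ₁| = 1.38/2.20 = 0.62727
Need k ≥ ln(0.00000001) / ln(0.62727) = -18.4207 / -0.4664 ≈ 39.498
Smallest integer k satisfying the bound: 40

40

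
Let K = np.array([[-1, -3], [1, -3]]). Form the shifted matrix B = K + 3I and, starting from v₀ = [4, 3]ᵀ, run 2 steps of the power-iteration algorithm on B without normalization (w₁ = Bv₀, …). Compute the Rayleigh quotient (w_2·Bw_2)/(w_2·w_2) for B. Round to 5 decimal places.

B = K + 3I has rows (2, -3); (1, 0)
w1 = Bv₀ = (-1, 4)
w2 = Bw1 = (-14, -1)
Bw2 = (-25, -14)
w2·Bw2 = 364; w2·w2 = 197; μ ≈ 364/197 = 1.84772

μ ≈ 1.84772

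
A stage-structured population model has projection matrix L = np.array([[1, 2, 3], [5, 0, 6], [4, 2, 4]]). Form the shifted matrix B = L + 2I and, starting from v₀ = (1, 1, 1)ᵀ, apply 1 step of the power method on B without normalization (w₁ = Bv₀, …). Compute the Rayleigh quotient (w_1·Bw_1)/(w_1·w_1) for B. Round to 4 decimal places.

B = L + 2I has rows (3, 2, 3); (5, 2, 6); (4, 2, 6)
w1 = Bv₀ = (3·1 + 2·1 + 3·1; 5·1 + 2·1 + 6·1; 4·1 + 2·1 + 6·1) = (8, 13, 12)
Bw1 = (86, 138, 130)
w1·Bw1 = 4042; w1·w1 = 377; μ ≈ 4042/377 = 10.7215

μ ≈ 10.7215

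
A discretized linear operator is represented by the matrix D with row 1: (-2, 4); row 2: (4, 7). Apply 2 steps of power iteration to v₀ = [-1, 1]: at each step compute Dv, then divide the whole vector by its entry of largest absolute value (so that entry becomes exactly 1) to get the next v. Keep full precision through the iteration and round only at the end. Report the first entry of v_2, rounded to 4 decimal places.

Dv0 = (6.00000, 3.00000); divide by 6.00000 → v1 = (1.00000, 0.50000)
Dv1 = (0.00000, 7.50000); divide by 7.50000 → v2 = (0.00000, 1.00000)
Requested entry of v2: 0/45 = 0.0000

0.0000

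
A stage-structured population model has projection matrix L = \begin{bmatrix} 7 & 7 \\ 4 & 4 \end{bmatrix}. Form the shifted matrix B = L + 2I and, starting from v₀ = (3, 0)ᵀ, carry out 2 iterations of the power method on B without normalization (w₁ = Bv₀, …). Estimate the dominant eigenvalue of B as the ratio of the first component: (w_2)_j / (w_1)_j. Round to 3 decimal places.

B = L + 2I has rows (9, 7); (4, 6)
w1 = Bv₀ = (9·3 + 7·0; 4·3 + 6·0) = (27, 12)
w2 = Bw1 = (9·27 + 7·12; 4·27 + 6·12) = (327, 180)
Ratio: 327/27 = 12.111

μ ≈ 12.111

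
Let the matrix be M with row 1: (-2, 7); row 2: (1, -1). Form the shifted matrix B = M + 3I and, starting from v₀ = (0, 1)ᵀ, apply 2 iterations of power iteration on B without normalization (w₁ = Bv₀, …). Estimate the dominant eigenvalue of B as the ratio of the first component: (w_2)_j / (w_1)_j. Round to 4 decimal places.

μ ≈ 3.0000

B = M + 3I has rows (1, 7); (1, 2)
w1 = Bv₀ = (7, 2)
w2 = Bw1 = (21, 11)
Ratio: 21/7 = 3.0000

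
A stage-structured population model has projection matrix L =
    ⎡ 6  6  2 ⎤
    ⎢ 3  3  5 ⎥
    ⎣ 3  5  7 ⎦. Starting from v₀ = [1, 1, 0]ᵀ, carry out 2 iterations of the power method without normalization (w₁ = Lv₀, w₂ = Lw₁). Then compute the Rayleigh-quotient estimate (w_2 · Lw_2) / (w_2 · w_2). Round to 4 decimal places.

13.2539

w1 = Lv₀ = (12, 6, 8)
w2 = Lw1 = (124, 94, 122)
Lw2 = (1552, 1264, 1696)
w2·Lw2 = 124·1552 + 94·1264 + 122·1696 = 518176; w2·w2 = 124·124 + 94·94 + 122·122 = 39096
λ ≈ 518176/39096 = 13.2539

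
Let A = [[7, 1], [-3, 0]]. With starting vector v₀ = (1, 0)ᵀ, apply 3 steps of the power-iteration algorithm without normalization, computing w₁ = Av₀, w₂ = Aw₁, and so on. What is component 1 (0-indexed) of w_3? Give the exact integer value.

w1 = Av₀ = (7, -3)
w2 = Aw1 = (46, -21)
w3 = Aw2 = (301, -138)
The requested component of w3 is -138.

-138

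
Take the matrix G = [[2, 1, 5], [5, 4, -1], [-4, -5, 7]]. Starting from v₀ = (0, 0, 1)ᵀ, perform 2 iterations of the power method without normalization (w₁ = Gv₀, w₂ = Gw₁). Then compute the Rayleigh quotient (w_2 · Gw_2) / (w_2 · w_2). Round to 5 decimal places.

λ ≈ 4.58759

w1 = Gv₀ = (2·0 + 1·0 + 5·1; 5·0 + 4·0 + (-1)·1; (-4)·0 + (-5)·0 + 7·1) = (5, -1, 7)
w2 = Gw1 = (2·5 + 1·(-1) + 5·7; 5·5 + 4·(-1) + (-1)·7; (-4)·5 + (-5)·(-1) + 7·7) = (44, 14, 34)
Gw2 = (272, 242, -8)
w2·Gw2 = 44·272 + 14·242 + 34·(-8) = 15084; w2·w2 = 44·44 + 14·14 + 34·34 = 3288
λ ≈ 15084/3288 = 4.58759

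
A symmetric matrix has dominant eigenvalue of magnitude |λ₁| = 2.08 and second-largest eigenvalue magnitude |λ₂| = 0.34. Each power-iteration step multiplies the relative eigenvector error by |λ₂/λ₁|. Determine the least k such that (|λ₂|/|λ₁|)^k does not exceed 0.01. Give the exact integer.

|λ₂/λ₁| = 0.34/2.08 = 0.16346
Need k ≥ ln(0.01) / ln(0.16346) = -4.6052 / -1.8112 ≈ 2.543
Smallest integer k satisfying the bound: 3

3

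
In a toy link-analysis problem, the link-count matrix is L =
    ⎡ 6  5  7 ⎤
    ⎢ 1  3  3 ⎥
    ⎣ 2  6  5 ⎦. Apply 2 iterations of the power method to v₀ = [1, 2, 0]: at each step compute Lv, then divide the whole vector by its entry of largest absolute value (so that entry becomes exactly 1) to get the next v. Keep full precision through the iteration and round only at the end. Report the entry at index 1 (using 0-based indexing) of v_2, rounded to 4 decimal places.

Lv0 = (16.00000, 7.00000, 14.00000); divide by 16.00000 → v1 = (1.00000, 0.43750, 0.87500)
Lv1 = (14.31250, 4.93750, 9.00000); divide by 14.31250 → v2 = (1.00000, 0.34498, 0.62882)
Requested entry of v2: 79/229 = 0.3450

0.3450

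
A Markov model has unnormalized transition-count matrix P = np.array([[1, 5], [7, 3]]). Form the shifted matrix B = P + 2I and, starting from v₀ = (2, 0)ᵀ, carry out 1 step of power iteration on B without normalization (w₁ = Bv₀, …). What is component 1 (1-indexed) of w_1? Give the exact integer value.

6

B = P + 2I has rows (3, 5); (7, 5)
w1 = Bv₀ = (3·2 + 5·0; 7·2 + 5·0) = (6, 14)
Requested component of w1: 6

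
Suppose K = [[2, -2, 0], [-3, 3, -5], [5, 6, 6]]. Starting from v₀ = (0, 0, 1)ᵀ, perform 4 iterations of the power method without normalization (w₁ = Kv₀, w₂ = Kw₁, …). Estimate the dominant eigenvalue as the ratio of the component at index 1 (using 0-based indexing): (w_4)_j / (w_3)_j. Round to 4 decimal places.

w1 = Kv₀ = (0, -5, 6)
w2 = Kw1 = (10, -45, 6)
w3 = Kw2 = (110, -195, -184)
w4 = Kw3 = (610, 5, -1724)
Ratio at component: 5 / -195 = -0.0256

-0.0256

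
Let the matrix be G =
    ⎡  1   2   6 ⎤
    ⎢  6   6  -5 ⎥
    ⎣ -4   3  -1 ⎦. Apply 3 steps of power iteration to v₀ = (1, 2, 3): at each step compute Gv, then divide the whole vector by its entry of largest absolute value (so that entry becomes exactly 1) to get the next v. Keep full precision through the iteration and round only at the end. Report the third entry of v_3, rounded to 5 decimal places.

0.31242

Gv0 = (23.000000, 3.000000, -1.000000); divide by 23.000000 → v1 = (1.000000, 0.130435, -0.043478)
Gv1 = (1.000000, 7.000000, -3.565217); divide by 7.000000 → v2 = (0.142857, 1.000000, -0.509317)
Gv2 = (-0.913043, 9.403727, 2.937888); divide by 9.403727 → v3 = (-0.097094, 1.000000, 0.312417)
Requested entry of v3: 473/1514 = 0.31242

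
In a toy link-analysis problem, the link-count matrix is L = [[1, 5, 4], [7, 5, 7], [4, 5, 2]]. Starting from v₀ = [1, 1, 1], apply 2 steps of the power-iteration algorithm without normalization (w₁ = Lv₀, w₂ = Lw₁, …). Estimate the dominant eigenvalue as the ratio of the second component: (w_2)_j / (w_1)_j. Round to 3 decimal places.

λ ≈ 12.737

w1 = Lv₀ = (10, 19, 11)
w2 = Lw1 = (149, 242, 157)
Ratio at component: 242 / 19 = 12.737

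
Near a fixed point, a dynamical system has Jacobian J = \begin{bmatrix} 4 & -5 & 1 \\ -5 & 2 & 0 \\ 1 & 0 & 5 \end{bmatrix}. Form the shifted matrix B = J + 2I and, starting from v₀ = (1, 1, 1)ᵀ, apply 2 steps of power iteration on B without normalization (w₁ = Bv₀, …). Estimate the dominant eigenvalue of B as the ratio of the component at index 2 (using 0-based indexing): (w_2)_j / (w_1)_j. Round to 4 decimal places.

μ ≈ 7.2500

B = J + 2I has rows (6, -5, 1); (-5, 4, 0); (1, 0, 7)
w1 = Bv₀ = (6·1 + (-5)·1 + 1·1; (-5)·1 + 4·1 + 0·1; 1·1 + 0·1 + 7·1) = (2, -1, 8)
w2 = Bw1 = (6·2 + (-5)·(-1) + 1·8; (-5)·2 + 4·(-1) + 0·8; 1·2 + 0·(-1) + 7·8) = (25, -14, 58)
Ratio: 58/8 = 7.2500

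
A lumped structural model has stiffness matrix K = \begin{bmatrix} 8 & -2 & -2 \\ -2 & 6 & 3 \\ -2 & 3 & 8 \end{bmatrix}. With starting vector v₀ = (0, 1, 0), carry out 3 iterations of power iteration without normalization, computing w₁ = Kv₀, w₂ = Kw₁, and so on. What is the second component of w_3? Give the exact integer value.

w1 = Kv₀ = (-2, 6, 3)
w2 = Kw1 = (-34, 49, 46)
w3 = Kw2 = (-462, 500, 583)
The requested component of w3 is 500.

500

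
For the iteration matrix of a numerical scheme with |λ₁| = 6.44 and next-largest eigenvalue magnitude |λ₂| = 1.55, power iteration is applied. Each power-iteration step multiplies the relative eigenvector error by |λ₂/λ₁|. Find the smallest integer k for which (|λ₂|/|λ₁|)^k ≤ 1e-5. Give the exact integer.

9

|λ₂/λ₁| = 1.55/6.44 = 0.24068
Need k ≥ ln(1e-5) / ln(0.24068) = -11.5129 / -1.4243 ≈ 8.083
Smallest integer k satisfying the bound: 9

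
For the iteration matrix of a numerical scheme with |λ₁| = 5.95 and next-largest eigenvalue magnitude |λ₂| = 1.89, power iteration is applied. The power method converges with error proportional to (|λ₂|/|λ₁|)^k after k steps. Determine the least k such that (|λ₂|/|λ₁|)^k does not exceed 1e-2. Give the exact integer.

5

|λ₂/λ₁| = 1.89/5.95 = 0.31765
Need k ≥ ln(1e-2) / ln(0.31765) = -4.6052 / -1.1468 ≈ 4.016
Smallest integer k satisfying the bound: 5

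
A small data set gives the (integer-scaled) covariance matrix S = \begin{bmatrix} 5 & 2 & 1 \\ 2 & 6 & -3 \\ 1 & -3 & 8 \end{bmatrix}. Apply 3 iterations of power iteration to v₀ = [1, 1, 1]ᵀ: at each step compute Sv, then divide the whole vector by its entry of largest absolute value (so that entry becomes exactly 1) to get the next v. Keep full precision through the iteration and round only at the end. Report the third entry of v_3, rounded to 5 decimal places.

0.79576

Sv0 = (8.000000, 5.000000, 6.000000); divide by 8.000000 → v1 = (1.000000, 0.625000, 0.750000)
Sv1 = (7.000000, 3.500000, 5.125000); divide by 7.000000 → v2 = (1.000000, 0.500000, 0.732143)
Sv2 = (6.732143, 2.803571, 5.357143); divide by 6.732143 → v3 = (1.000000, 0.416446, 0.795756)
Requested entry of v3: 300/377 = 0.79576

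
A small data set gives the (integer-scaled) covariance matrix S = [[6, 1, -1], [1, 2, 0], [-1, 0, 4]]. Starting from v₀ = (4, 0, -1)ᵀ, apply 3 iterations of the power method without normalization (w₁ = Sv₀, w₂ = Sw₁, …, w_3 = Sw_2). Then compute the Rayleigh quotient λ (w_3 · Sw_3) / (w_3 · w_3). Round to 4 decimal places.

λ ≈ 6.6010

w1 = Sv₀ = (6·4 + 1·0 + (-1)·(-1); 1·4 + 2·0 + 0·(-1); (-1)·4 + 0·0 + 4·(-1)) = (25, 4, -8)
w2 = Sw1 = (6·25 + 1·4 + (-1)·(-8); 1·25 + 2·4 + 0·(-8); (-1)·25 + 0·4 + 4·(-8)) = (162, 33, -57)
w3 = Sw2 = (1062, 228, -390)
Sw3 = (6990, 1518, -2622)
w3·Sw3 = 1062·6990 + 228·1518 + (-390)·(-2622) = 8792064; w3·w3 = 1062·1062 + 228·228 + (-390)·(-390) = 1331928
λ ≈ 8792064/1331928 = 6.6010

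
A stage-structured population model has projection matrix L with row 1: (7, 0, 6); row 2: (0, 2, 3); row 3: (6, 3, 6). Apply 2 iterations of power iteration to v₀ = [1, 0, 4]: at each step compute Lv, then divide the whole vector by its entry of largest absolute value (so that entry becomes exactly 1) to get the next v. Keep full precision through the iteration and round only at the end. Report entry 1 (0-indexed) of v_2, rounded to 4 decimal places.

0.2836

Lv0 = (31.00000, 12.00000, 30.00000); divide by 31.00000 → v1 = (1.00000, 0.38710, 0.96774)
Lv1 = (12.80645, 3.67742, 12.96774); divide by 12.96774 → v2 = (0.98756, 0.28358, 1.00000)
Requested entry of v2: 114/402 = 0.2836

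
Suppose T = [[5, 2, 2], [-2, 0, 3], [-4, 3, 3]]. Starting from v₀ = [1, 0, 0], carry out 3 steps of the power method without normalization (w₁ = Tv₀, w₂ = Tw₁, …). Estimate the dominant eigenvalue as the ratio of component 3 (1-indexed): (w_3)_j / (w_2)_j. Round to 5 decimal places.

w1 = Tv₀ = (5, -2, -4)
w2 = Tw1 = (13, -22, -38)
w3 = Tw2 = (-55, -140, -232)
Ratio at component: -232 / -38 = 6.10526

λ ≈ 6.10526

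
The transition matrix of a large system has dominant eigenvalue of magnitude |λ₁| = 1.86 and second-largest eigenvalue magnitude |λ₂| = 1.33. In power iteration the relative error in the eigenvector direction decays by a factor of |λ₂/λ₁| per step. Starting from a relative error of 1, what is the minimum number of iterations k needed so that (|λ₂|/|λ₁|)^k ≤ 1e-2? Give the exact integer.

|λ₂/λ₁| = 1.33/1.86 = 0.71505
Need k ≥ ln(1e-2) / ln(0.71505) = -4.6052 / -0.3354 ≈ 13.730
Smallest integer k satisfying the bound: 14

14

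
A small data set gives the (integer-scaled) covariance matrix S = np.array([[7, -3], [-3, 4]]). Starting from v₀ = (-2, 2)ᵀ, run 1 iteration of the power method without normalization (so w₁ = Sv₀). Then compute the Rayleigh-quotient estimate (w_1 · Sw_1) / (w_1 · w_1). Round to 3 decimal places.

λ ≈ 8.832

w1 = Sv₀ = (7·(-2) + (-3)·2; (-3)·(-2) + 4·2) = (-20, 14)
Sw1 = (-182, 116)
w1·Sw1 = (-20)·(-182) + 14·116 = 5264; w1·w1 = (-20)·(-20) + 14·14 = 596
λ ≈ 5264/596 = 8.832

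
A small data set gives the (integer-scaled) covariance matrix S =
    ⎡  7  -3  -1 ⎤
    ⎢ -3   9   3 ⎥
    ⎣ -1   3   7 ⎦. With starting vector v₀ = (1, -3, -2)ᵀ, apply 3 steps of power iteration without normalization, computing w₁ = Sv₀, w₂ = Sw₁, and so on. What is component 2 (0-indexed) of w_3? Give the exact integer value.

-3666

w1 = Sv₀ = (7·1 + (-3)·(-3) + (-1)·(-2); (-3)·1 + 9·(-3) + 3·(-2); (-1)·1 + 3·(-3) + 7·(-2)) = (18, -36, -24)
w2 = Sw1 = (7·18 + (-3)·(-36) + (-1)·(-24); (-3)·18 + 9·(-36) + 3·(-24); (-1)·18 + 3·(-36) + 7·(-24)) = (258, -450, -294)
w3 = Sw2 = (3450, -5706, -3666)
The requested component of w3 is -3666.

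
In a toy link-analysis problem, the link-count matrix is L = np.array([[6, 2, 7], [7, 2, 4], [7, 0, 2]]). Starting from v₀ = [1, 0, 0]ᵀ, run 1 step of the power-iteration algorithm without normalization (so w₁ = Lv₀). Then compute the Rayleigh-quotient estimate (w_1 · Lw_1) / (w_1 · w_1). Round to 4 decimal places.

w1 = Lv₀ = (6·1 + 2·0 + 7·0; 7·1 + 2·0 + 4·0; 7·1 + 0·0 + 2·0) = (6, 7, 7)
Lw1 = (99, 84, 56)
w1·Lw1 = 6·99 + 7·84 + 7·56 = 1574; w1·w1 = 6·6 + 7·7 + 7·7 = 134
λ ≈ 1574/134 = 11.7463

11.7463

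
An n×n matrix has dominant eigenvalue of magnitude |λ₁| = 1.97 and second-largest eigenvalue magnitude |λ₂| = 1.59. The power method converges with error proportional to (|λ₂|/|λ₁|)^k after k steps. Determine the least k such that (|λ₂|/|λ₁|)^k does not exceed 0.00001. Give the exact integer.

|λ₂/λ₁| = 1.59/1.97 = 0.80711
Need k ≥ ln(0.00001) / ln(0.80711) = -11.5129 / -0.2143 ≈ 53.724
Smallest integer k satisfying the bound: 54

54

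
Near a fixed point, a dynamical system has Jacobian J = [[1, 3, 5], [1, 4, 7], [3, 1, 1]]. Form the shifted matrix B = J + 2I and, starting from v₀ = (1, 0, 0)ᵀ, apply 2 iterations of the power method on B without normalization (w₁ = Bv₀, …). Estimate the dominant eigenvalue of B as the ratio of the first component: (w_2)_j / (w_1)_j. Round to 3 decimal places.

B = J + 2I has rows (3, 3, 5); (1, 6, 7); (3, 1, 3)
w1 = Bv₀ = (3, 1, 3)
w2 = Bw1 = (27, 30, 19)
Ratio: 27/3 = 9.000

μ ≈ 9.000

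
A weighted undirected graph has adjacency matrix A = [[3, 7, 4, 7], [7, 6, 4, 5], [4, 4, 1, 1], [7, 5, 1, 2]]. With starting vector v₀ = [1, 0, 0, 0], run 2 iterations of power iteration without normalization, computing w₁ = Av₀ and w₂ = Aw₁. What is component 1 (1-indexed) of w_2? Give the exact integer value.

w1 = Av₀ = (3·1 + 7·0 + 4·0 + 7·0; 7·1 + 6·0 + 4·0 + 5·0; 4·1 + 4·0 + 1·0 + 1·0; 7·1 + 5·0 + 1·0 + 2·0) = (3, 7, 4, 7)
w2 = Aw1 = (3·3 + 7·7 + 4·4 + 7·7; 7·3 + 6·7 + 4·4 + 5·7; 4·3 + 4·7 + 1·4 + 1·7; 7·3 + 5·7 + 1·4 + 2·7) = (123, 114, 51, 74)
The requested component of w2 is 123.

123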